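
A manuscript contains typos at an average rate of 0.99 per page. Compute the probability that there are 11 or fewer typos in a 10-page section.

0.7081

Over the interval, μ = 0.99 × 10 = 9.9 (a 10-page section = 10 pages).
P(N ≤ 11) = Σ_{j=0}^{11} e^(−μ) μ^j/j! ≈ 0.7081.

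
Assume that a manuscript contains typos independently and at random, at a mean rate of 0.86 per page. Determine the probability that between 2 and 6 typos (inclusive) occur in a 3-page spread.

Over the interval, μ = 0.86 × 3 = 2.58 (a 3-page spread = 3 pages).
P(2 ≤ N ≤ 6) = Σ_{j=2}^{6} e^(−2.58) · 2.58^j/j! ≈ 0.7122.

0.7122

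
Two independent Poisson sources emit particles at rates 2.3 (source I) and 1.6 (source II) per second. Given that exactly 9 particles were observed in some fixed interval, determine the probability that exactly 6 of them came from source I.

0.2440

Given the total, each event is independently from source I with probability p = λ_I/(λ_I+λ_II) = 2.3/3.9 ≈ 0.5897.
So K ~ Binomial(9, 2.3/3.9): P(K = 6) = C(9,6) · (2.3/3.9)^6 · (1.6/3.9)^3 ≈ 0.2440.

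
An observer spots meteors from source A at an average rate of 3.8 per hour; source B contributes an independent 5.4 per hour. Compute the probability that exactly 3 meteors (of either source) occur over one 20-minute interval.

0.2239

Independent Poisson processes superpose: combined rate λ = 3.8 + 5.4 = 9.2 per hour.
Over the interval, μ = 9.2 × 1/3 ≈ 3.06667 (a 20-minute interval = 1/3 hours).
P(N = 3) = e^(−3.06667) · 3.06667^3/3! ≈ 0.2239.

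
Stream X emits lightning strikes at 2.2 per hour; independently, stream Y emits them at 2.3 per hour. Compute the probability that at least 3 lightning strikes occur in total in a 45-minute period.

0.6554

Independent Poisson processes superpose: combined rate λ = 2.2 + 2.3 = 4.5 per hour.
Over the interval, μ = 4.5 × 0.75 = 3.375 (a 45-minute period = 0.75 hours).
P(N ≥ 3) = 1 − P(N ≤ 2) ≈ 0.6554.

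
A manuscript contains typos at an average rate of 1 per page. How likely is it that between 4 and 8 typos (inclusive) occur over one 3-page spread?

0.3490

Over the interval, μ = 1 × 3 = 3 (a 3-page spread = 3 pages).
P(4 ≤ N ≤ 8) = Σ_{j=4}^{8} e^(−3) · 3^j/j! ≈ 0.3490.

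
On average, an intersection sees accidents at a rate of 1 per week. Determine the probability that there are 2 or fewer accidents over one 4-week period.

0.2381

Over the interval, μ = 1 × 4 = 4 (a 4-week period = 4 weeks).
P(N ≤ 2) = Σ_{j=0}^{2} e^(−μ) μ^j/j! ≈ 0.2381.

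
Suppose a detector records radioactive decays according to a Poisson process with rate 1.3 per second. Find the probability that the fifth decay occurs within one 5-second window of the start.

0.7763

Over the interval, μ = 1.3 × 5 = 6.5 (a 5-second window = 5 seconds).
The fifth arrival falls in the interval iff at least 5 events occur there: P(S_5 ≤ t) = P(N ≥ 5) = 1 − P(N ≤ 4) ≈ 0.7763.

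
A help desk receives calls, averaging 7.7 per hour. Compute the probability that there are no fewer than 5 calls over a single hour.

0.8819

With mean μ = 7.7 per hour,
P(N ≥ 5) = 1 − P(N ≤ 4) = 1 − Σ_{j=0}^{4} e^(−μ) μ^j/j! ≈ 0.8819.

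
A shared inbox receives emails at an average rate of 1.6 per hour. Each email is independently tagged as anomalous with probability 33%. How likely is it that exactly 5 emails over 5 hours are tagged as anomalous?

Thinning: the emails that are tagged as anomalous themselves form a Poisson process with rate 0.33 × 1.6 = 0.528 per hour.
Over the interval, μ = 0.528 × 5 = 2.64 (5 hours).
P(N = 5) = e^(−2.64) · 2.64^5/5! ≈ 0.0763.

0.0763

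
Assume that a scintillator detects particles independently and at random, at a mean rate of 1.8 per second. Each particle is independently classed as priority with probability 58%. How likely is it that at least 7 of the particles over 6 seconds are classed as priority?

Thinning: the particles that are classed as priority themselves form a Poisson process with rate 0.58 × 1.8 = 1.044 per second.
Over the interval, μ = 1.044 × 6 = 6.264 (6 seconds).
P(N ≥ 7) = 1 − P(N ≤ 6) ≈ 0.4360.

0.4360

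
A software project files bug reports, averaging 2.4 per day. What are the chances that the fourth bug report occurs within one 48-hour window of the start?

0.7058

Over the interval, μ = 2.4 × 2 = 4.8 (a 48-hour window = 2 days).
The fourth arrival falls in the interval iff at least 4 events occur there: P(S_4 ≤ t) = P(N ≥ 4) = 1 − P(N ≤ 3) ≈ 0.7058.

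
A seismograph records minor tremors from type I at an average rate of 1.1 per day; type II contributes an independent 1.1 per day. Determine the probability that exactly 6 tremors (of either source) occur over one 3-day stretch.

Independent Poisson processes superpose: combined rate λ = 1.1 + 1.1 = 2.2 per day.
Over the interval, μ = 2.2 × 3 = 6.6 (a 3-day stretch = 3 days).
P(N = 6) = e^(−6.6) · 6.6^6/6! ≈ 0.1562.

0.1562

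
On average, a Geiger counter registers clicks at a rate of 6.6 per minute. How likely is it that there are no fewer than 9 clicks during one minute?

0.2204

With mean μ = 6.6 per minute,
P(N ≥ 9) = 1 − P(N ≤ 8) = 1 − Σ_{j=0}^{8} e^(−μ) μ^j/j! ≈ 0.2204.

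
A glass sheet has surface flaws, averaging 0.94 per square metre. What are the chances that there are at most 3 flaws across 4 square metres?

0.4817

Over the interval, μ = 0.94 × 4 = 3.76 (4 square metres).
P(N ≤ 3) = Σ_{j=0}^{3} e^(−μ) μ^j/j! ≈ 0.4817.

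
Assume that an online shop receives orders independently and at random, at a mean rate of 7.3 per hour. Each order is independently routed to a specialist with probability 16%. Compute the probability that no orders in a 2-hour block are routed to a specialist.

0.0967

Thinning: the orders that are routed to a specialist themselves form a Poisson process with rate 0.16 × 7.3 = 1.168 per hour.
Over the interval, μ = 1.168 × 2 = 2.336 (a 2-hour block = 2 hours).
P(N = 0) = e^(−2.336) · 2.336^0/0! ≈ 0.0967.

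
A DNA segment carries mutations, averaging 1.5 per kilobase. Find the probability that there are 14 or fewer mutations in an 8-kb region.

0.7720

Over the interval, μ = 1.5 × 8 = 12 (an 8-kb region = 8 kilobases).
P(N ≤ 14) = Σ_{j=0}^{14} e^(−μ) μ^j/j! ≈ 0.7720.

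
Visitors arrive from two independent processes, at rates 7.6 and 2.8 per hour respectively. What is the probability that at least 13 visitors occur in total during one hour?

0.2478

Independent Poisson processes superpose: combined rate λ = 7.6 + 2.8 = 10.4 per hour.
So μ = 10.4.
P(N ≥ 13) = 1 − P(N ≤ 12) ≈ 0.2478.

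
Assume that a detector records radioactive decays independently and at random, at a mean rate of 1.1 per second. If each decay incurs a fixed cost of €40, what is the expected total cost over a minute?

E[N] = 1.1 × 60 = 66 (a minute = 60 seconds); E[cost] = 66 × €40 = €2640.

€2640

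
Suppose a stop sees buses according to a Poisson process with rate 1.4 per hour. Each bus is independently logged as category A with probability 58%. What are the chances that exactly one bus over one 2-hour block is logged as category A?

Thinning: the buses that are logged as category A themselves form a Poisson process with rate 0.58 × 1.4 = 0.812 per hour.
Over the interval, μ = 0.812 × 2 = 1.624 (a 2-hour block = 2 hours).
P(N = 1) = e^(−1.624) · 1.624^1/1! ≈ 0.3201.

0.3201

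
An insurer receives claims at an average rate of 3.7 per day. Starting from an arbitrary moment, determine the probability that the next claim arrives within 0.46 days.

Inter-arrival times are exponential with rate λ = 3.7 per day.
P(T ≤ 0.46) = 1 − e^(−λt) = 1 − e^(−3.7 × 0.46) = 1 − e^(−1.702) ≈ 0.8177.

0.8177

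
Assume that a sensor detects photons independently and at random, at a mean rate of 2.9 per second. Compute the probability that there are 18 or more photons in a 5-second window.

0.2103

Over the interval, μ = 2.9 × 5 = 14.5 (a 5-second window = 5 seconds).
P(N ≥ 18) = 1 − P(N ≤ 17) = 1 − Σ_{j=0}^{17} e^(−μ) μ^j/j! ≈ 0.2103.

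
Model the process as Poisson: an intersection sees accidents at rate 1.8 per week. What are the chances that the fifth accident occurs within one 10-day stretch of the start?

Over the interval, μ = 1.8 × 10/7 ≈ 2.57143 (a 10-day stretch = 10/7 weeks).
The fifth arrival falls in the interval iff at least 5 events occur there: P(S_5 ≤ t) = P(N ≥ 5) = 1 − P(N ≤ 4) ≈ 0.1186.

0.1186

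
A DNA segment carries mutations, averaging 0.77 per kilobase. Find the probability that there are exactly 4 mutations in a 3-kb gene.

0.1178

Over the interval, μ = 0.77 × 3 = 2.31 (a 3-kb gene = 3 kilobases).
P(N = 4) = e^(−μ) μ^4/4! = e^(−2.31) · 2.31^4/24 ≈ 0.1178.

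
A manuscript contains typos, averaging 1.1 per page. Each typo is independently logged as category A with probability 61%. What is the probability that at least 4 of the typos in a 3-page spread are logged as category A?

Thinning: the typos that are logged as category A themselves form a Poisson process with rate 0.61 × 1.1 = 0.671 per page.
Over the interval, μ = 0.671 × 3 = 2.013 (a 3-page spread = 3 pages).
P(N ≥ 4) = 1 − P(N ≤ 3) ≈ 0.1452.

0.1452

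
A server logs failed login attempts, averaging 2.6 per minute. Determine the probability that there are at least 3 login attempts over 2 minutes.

Over the interval, μ = 2.6 × 2 = 5.2 (2 minutes).
P(N ≥ 3) = 1 − P(N ≤ 2) = 1 − Σ_{j=0}^{2} e^(−μ) μ^j/j! ≈ 0.8912.

0.8912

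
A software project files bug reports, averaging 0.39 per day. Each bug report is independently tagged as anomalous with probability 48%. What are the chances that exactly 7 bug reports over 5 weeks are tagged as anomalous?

Thinning: the bug reports that are tagged as anomalous themselves form a Poisson process with rate 0.48 × 0.39 = 0.1872 per day.
Over the interval, μ = 0.1872 × 35 = 6.552 (5 weeks = 35 days).
P(N = 7) = e^(−6.552) · 6.552^7/7! ≈ 0.1468.

0.1468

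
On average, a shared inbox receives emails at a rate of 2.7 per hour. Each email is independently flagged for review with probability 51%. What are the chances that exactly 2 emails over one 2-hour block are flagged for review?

0.2415

Thinning: the emails that are flagged for review themselves form a Poisson process with rate 0.51 × 2.7 = 1.377 per hour.
Over the interval, μ = 1.377 × 2 = 2.754 (a 2-hour block = 2 hours).
P(N = 2) = e^(−2.754) · 2.754^2/2! ≈ 0.2415.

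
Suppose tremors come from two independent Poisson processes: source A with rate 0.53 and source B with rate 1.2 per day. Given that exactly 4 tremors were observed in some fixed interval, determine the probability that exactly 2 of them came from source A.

0.2709

Given the total, each event is independently from source A with probability p = λ_A/(λ_A+λ_B) = 0.53/1.73 ≈ 0.3064.
So K ~ Binomial(4, 0.53/1.73): P(K = 2) = C(4,2) · (0.53/1.73)^2 · (1.2/1.73)^2 ≈ 0.2709.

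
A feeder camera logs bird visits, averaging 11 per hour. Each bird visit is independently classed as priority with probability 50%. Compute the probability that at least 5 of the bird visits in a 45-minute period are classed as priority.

Thinning: the bird visits that are classed as priority themselves form a Poisson process with rate 0.5 × 11 = 5.5 per hour.
Over the interval, μ = 5.5 × 0.75 = 4.125 (a 45-minute period = 0.75 hours).
P(N ≥ 5) = 1 − P(N ≤ 4) ≈ 0.3956.

0.3956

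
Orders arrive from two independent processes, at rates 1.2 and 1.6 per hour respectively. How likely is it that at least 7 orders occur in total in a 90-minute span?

0.1325

Independent Poisson processes superpose: combined rate λ = 1.2 + 1.6 = 2.8 per hour.
Over the interval, μ = 2.8 × 1.5 = 4.2 (a 90-minute span = 1.5 hours).
P(N ≥ 7) = 1 − P(N ≤ 6) ≈ 0.1325.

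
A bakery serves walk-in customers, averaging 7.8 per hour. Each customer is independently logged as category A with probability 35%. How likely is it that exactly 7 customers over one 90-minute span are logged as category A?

Thinning: the customers that are logged as category A themselves form a Poisson process with rate 0.35 × 7.8 = 2.73 per hour.
Over the interval, μ = 2.73 × 1.5 = 4.095 (a 90-minute span = 1.5 hours).
P(N = 7) = e^(−4.095) · 4.095^7/7! ≈ 0.0638.

0.0638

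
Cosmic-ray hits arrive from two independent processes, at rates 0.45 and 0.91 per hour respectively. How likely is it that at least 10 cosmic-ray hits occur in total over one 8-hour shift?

0.6463

Independent Poisson processes superpose: combined rate λ = 0.45 + 0.91 = 1.36 per hour.
Over the interval, μ = 1.36 × 8 = 10.88 (an 8-hour shift = 8 hours).
P(N ≥ 10) = 1 − P(N ≤ 9) ≈ 0.6463.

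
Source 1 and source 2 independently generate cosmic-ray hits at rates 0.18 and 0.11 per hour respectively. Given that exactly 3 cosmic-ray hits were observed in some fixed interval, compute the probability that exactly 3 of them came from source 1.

Given the total, each event is independently from source 1 with probability p = λ_1/(λ_1+λ_2) = 0.18/0.29 ≈ 0.6207.
So K ~ Binomial(3, 0.18/0.29): P(K = 3) = C(3,3) · (0.18/0.29)^3 · (0.11/0.29)^0 ≈ 0.2391.

0.2391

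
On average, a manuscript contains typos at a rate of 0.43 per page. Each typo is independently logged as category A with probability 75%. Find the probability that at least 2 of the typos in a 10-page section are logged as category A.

Thinning: the typos that are logged as category A themselves form a Poisson process with rate 0.75 × 0.43 = 0.3225 per page.
Over the interval, μ = 0.3225 × 10 = 3.225 (a 10-page section = 10 pages).
P(N ≥ 2) = 1 − P(N ≤ 1) ≈ 0.8320.

0.8320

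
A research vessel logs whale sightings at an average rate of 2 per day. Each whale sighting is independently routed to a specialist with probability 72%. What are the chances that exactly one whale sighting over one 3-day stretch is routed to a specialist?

Thinning: the whale sightings that are routed to a specialist themselves form a Poisson process with rate 0.72 × 2 = 1.44 per day.
Over the interval, μ = 1.44 × 3 = 4.32 (a 3-day stretch = 3 days).
P(N = 1) = e^(−4.32) · 4.32^1/1! ≈ 0.0575.

0.0575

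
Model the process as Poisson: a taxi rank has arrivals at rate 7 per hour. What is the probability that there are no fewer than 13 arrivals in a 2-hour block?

0.6415

Over the interval, μ = 7 × 2 = 14 (a 2-hour block = 2 hours).
P(N ≥ 13) = 1 − P(N ≤ 12) = 1 − Σ_{j=0}^{12} e^(−μ) μ^j/j! ≈ 0.6415.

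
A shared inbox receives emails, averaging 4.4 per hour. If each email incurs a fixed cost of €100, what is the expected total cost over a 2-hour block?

€880

E[N] = 4.4 × 2 = 8.8 (a 2-hour block = 2 hours); E[cost] = 8.8 × €100 = €880.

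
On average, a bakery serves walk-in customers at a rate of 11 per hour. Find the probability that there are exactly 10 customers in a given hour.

0.1194

With mean μ = 11 per hour,
P(N = 10) = e^(−μ) μ^10/10! = e^(−11) · 11^10/3628800 ≈ 0.1194.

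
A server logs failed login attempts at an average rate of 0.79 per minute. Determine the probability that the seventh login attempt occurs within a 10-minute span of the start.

Over the interval, μ = 0.79 × 10 = 7.9 (a 10-minute span = 10 minutes).
The seventh arrival falls in the interval iff at least 7 events occur there: P(S_7 ≤ t) = P(N ≥ 7) = 1 − P(N ≤ 6) ≈ 0.6743.

0.6743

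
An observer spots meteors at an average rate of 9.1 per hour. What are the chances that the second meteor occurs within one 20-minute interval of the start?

Over the interval, μ = 9.1 × 1/3 ≈ 3.03333 (a 20-minute interval = 1/3 hours).
The second arrival falls in the interval iff at least 2 events occur there: P(S_2 ≤ t) = P(N ≥ 2) = 1 − P(N ≤ 1) ≈ 0.8058.

0.8058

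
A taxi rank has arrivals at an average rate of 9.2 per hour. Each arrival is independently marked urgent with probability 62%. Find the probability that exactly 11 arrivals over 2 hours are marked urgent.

Thinning: the arrivals that are marked urgent themselves form a Poisson process with rate 0.62 × 9.2 = 5.704 per hour.
Over the interval, μ = 5.704 × 2 = 11.408 (2 hours).
P(N = 11) = e^(−11.408) · 11.408^11/11! ≈ 0.1185.

0.1185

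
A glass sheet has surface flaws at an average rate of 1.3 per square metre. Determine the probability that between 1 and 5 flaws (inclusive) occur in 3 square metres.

0.7803

Over the interval, μ = 1.3 × 3 = 3.9 (3 square metres).
P(1 ≤ N ≤ 5) = Σ_{j=1}^{5} e^(−3.9) · 3.9^j/j! ≈ 0.7803.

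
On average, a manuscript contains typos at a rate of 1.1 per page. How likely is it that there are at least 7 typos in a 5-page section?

0.3140

Over the interval, μ = 1.1 × 5 = 5.5 (a 5-page section = 5 pages).
P(N ≥ 7) = 1 − P(N ≤ 6) = 1 − Σ_{j=0}^{6} e^(−μ) μ^j/j! ≈ 0.3140.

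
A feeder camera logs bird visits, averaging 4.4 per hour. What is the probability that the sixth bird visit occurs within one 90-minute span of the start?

0.6453

Over the interval, μ = 4.4 × 1.5 = 6.6 (a 90-minute span = 1.5 hours).
The sixth arrival falls in the interval iff at least 6 events occur there: P(S_6 ≤ t) = P(N ≥ 6) = 1 − P(N ≤ 5) ≈ 0.6453.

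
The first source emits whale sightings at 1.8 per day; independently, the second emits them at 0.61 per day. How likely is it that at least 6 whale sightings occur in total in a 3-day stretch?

0.7277

Independent Poisson processes superpose: combined rate λ = 1.8 + 0.61 = 2.41 per day.
Over the interval, μ = 2.41 × 3 = 7.23 (a 3-day stretch = 3 days).
P(N ≥ 6) = 1 − P(N ≤ 5) ≈ 0.7277.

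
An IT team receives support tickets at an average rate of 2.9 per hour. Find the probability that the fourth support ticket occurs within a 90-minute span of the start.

0.6318

Over the interval, μ = 2.9 × 1.5 = 4.35 (a 90-minute span = 1.5 hours).
The fourth arrival falls in the interval iff at least 4 events occur there: P(S_4 ≤ t) = P(N ≥ 4) = 1 − P(N ≤ 3) ≈ 0.6318.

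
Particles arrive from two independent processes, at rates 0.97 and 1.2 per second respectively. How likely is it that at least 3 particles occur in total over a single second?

0.3692

Independent Poisson processes superpose: combined rate λ = 0.97 + 1.2 = 2.17 per second.
So μ = 2.17.
P(N ≥ 3) = 1 − P(N ≤ 2) ≈ 0.3692.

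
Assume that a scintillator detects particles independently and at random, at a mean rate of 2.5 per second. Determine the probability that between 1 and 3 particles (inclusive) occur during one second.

With mean μ = 2.5 per second,
P(1 ≤ N ≤ 3) = Σ_{j=1}^{3} e^(−2.5) · 2.5^j/j! ≈ 0.6755.

0.6755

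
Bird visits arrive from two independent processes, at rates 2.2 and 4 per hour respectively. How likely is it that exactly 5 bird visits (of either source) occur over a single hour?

0.1549

Independent Poisson processes superpose: combined rate λ = 2.2 + 4 = 6.2 per hour.
So μ = 6.2.
P(N = 5) = e^(−6.2) · 6.2^5/5! ≈ 0.1549.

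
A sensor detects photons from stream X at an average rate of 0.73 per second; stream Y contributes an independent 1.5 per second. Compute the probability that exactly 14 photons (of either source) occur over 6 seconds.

Independent Poisson processes superpose: combined rate λ = 0.73 + 1.5 = 2.23 per second.
Over the interval, μ = 2.23 × 6 = 13.38 (6 seconds).
P(N = 14) = e^(−13.38) · 13.38^14/14! ≈ 0.1045.

0.1045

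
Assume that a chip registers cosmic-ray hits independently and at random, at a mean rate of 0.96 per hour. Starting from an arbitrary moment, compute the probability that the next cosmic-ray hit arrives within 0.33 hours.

Inter-arrival times are exponential with rate λ = 0.96 per hour.
P(T ≤ 0.33) = 1 − e^(−λt) = 1 − e^(−0.96 × 0.33) = 1 − e^(−0.3168) ≈ 0.2715.

0.2715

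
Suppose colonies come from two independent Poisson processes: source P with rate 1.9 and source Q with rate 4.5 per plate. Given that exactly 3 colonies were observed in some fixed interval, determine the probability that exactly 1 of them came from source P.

0.4403

Given the total, each event is independently from source P with probability p = λ_P/(λ_P+λ_Q) = 1.9/6.4 ≈ 0.2969.
So K ~ Binomial(3, 1.9/6.4): P(K = 1) = C(3,1) · (1.9/6.4)^1 · (4.5/6.4)^2 ≈ 0.4403.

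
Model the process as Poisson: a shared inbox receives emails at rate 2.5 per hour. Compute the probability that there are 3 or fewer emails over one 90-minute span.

0.4838

Over the interval, μ = 2.5 × 1.5 = 3.75 (a 90-minute span = 1.5 hours).
P(N ≤ 3) = Σ_{j=0}^{3} e^(−μ) μ^j/j! ≈ 0.4838.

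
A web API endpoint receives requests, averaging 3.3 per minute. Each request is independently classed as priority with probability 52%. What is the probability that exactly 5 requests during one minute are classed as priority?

Thinning: the requests that are classed as priority themselves form a Poisson process with rate 0.52 × 3.3 = 1.716 per minute.
So μ = 1.716.
P(N = 5) = e^(−1.716) · 1.716^5/5! ≈ 0.0223.

0.0223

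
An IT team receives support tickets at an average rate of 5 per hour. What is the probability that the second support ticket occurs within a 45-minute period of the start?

Over the interval, μ = 5 × 0.75 = 3.75 (a 45-minute period = 0.75 hours).
The second arrival falls in the interval iff at least 2 events occur there: P(S_2 ≤ t) = P(N ≥ 2) = 1 − P(N ≤ 1) ≈ 0.8883.

0.8883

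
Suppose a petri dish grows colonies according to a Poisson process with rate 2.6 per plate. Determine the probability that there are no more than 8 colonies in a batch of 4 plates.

Over the interval, μ = 2.6 × 4 = 10.4 (a batch of 4 plates = 4 plates).
P(N ≤ 8) = Σ_{j=0}^{8} e^(−μ) μ^j/j! ≈ 0.2896.

0.2896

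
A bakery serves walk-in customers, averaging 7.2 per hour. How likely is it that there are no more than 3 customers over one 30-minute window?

0.5152

Over the interval, μ = 7.2 × 0.5 = 3.6 (a 30-minute window = 0.5 hours).
P(N ≤ 3) = Σ_{j=0}^{3} e^(−μ) μ^j/j! ≈ 0.5152.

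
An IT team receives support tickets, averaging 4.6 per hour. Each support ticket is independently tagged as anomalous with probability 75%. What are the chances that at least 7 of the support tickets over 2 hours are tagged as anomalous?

Thinning: the support tickets that are tagged as anomalous themselves form a Poisson process with rate 0.75 × 4.6 = 3.45 per hour.
Over the interval, μ = 3.45 × 2 = 6.9 (2 hours).
P(N ≥ 7) = 1 − P(N ≤ 6) ≈ 0.5353.

0.5353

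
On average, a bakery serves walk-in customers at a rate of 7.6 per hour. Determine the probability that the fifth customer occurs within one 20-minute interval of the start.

0.1133

Over the interval, μ = 7.6 × 1/3 ≈ 2.53333 (a 20-minute interval = 1/3 hours).
The fifth arrival falls in the interval iff at least 5 events occur there: P(S_5 ≤ t) = P(N ≥ 5) = 1 − P(N ≤ 4) ≈ 0.1133.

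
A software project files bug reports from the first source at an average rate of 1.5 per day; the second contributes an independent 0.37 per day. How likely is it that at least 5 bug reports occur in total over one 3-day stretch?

Independent Poisson processes superpose: combined rate λ = 1.5 + 0.37 = 1.87 per day.
Over the interval, μ = 1.87 × 3 = 5.61 (a 3-day stretch = 3 days).
P(N ≥ 5) = 1 − P(N ≤ 4) ≈ 0.6594.

0.6594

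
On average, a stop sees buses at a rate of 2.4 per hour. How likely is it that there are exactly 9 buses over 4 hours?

Over the interval, μ = 2.4 × 4 = 9.6 (4 hours).
P(N = 9) = e^(−μ) μ^9/9! = e^(−9.6) · 9.6^9/362880 ≈ 0.1293.

0.1293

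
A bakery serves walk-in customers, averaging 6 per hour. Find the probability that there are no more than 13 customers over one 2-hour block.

0.6815

Over the interval, μ = 6 × 2 = 12 (a 2-hour block = 2 hours).
P(N ≤ 13) = Σ_{j=0}^{13} e^(−μ) μ^j/j! ≈ 0.6815.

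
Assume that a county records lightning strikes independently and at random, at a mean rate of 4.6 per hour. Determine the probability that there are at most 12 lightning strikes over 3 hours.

0.3784

Over the interval, μ = 4.6 × 3 = 13.8 (3 hours).
P(N ≤ 12) = Σ_{j=0}^{12} e^(−μ) μ^j/j! ≈ 0.3784.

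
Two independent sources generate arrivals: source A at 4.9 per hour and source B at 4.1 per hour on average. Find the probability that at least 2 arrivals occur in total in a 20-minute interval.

0.8009

Independent Poisson processes superpose: combined rate λ = 4.9 + 4.1 = 9 per hour.
Over the interval, μ = 9 × 1/3 = 3 (a 20-minute interval = 1/3 hours).
P(N ≥ 2) = 1 − P(N ≤ 1) ≈ 0.8009.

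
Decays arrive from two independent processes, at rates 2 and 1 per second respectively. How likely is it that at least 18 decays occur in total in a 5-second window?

0.2511

Independent Poisson processes superpose: combined rate λ = 2 + 1 = 3 per second.
Over the interval, μ = 3 × 5 = 15 (a 5-second window = 5 seconds).
P(N ≥ 18) = 1 − P(N ≤ 17) ≈ 0.2511.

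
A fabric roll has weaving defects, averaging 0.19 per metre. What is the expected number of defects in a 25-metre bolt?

4.75

E[N] = λt = 0.19 × 25 = 4.75 (a 25-metre bolt = 25 metres).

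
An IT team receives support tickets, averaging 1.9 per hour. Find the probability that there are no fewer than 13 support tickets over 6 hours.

Over the interval, μ = 1.9 × 6 = 11.4 (6 hours).
P(N ≥ 13) = 1 − P(N ≤ 12) = 1 − Σ_{j=0}^{12} e^(−μ) μ^j/j! ≈ 0.3558.

0.3558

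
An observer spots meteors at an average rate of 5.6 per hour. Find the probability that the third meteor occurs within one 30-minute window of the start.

Over the interval, μ = 5.6 × 0.5 = 2.8 (a 30-minute window = 0.5 hours).
The third arrival falls in the interval iff at least 3 events occur there: P(S_3 ≤ t) = P(N ≥ 3) = 1 − P(N ≤ 2) ≈ 0.5305.

0.5305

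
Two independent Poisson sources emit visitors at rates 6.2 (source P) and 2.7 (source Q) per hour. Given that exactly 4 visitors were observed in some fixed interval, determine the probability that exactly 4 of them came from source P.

Given the total, each event is independently from source P with probability p = λ_P/(λ_P+λ_Q) = 6.2/8.9 ≈ 0.6966.
So K ~ Binomial(4, 6.2/8.9): P(K = 4) = C(4,4) · (6.2/8.9)^4 · (2.7/8.9)^0 ≈ 0.2355.

0.2355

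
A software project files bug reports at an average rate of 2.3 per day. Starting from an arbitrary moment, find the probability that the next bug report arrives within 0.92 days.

0.8795

Inter-arrival times are exponential with rate λ = 2.3 per day.
P(T ≤ 0.92) = 1 − e^(−λt) = 1 − e^(−2.3 × 0.92) = 1 − e^(−2.116) ≈ 0.8795.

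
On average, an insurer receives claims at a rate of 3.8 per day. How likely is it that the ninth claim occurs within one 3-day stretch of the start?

Over the interval, μ = 3.8 × 3 = 11.4 (a 3-day stretch = 3 days).
The ninth arrival falls in the interval iff at least 9 events occur there: P(S_9 ≤ t) = P(N ≥ 9) = 1 − P(N ≤ 8) ≈ 0.8016.

0.8016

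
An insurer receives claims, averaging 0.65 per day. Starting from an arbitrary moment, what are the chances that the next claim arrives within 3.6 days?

0.9037

Inter-arrival times are exponential with rate λ = 0.65 per day.
P(T ≤ 3.6) = 1 − e^(−λt) = 1 − e^(−0.65 × 3.6) = 1 − e^(−2.34) ≈ 0.9037.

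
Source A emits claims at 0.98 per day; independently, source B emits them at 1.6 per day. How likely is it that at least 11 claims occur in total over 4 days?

0.4569

Independent Poisson processes superpose: combined rate λ = 0.98 + 1.6 = 2.58 per day.
Over the interval, μ = 2.58 × 4 = 10.32 (4 days).
P(N ≥ 11) = 1 − P(N ≤ 10) ≈ 0.4569.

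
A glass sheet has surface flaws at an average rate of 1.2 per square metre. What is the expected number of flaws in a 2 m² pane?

2.4

E[N] = λt = 1.2 × 2 = 2.4 (a 2 m² pane = 2 square metres).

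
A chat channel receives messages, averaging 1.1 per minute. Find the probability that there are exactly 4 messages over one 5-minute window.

0.1558

Over the interval, μ = 1.1 × 5 = 5.5 (a 5-minute window = 5 minutes).
P(N = 4) = e^(−μ) μ^4/4! = e^(−5.5) · 5.5^4/24 ≈ 0.1558.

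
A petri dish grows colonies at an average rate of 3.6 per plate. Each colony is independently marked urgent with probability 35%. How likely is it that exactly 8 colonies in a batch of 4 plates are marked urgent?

0.0668

Thinning: the colonies that are marked urgent themselves form a Poisson process with rate 0.35 × 3.6 = 1.26 per plate.
Over the interval, μ = 1.26 × 4 = 5.04 (a batch of 4 plates = 4 plates).
P(N = 8) = e^(−5.04) · 5.04^8/8! ≈ 0.0668.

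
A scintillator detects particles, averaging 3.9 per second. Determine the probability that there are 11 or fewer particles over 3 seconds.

0.4963

Over the interval, μ = 3.9 × 3 = 11.7 (3 seconds).
P(N ≤ 11) = Σ_{j=0}^{11} e^(−μ) μ^j/j! ≈ 0.4963.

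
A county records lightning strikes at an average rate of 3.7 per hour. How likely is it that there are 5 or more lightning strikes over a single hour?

With mean μ = 3.7 per hour,
P(N ≥ 5) = 1 − P(N ≤ 4) = 1 − Σ_{j=0}^{4} e^(−μ) μ^j/j! ≈ 0.3128.

0.3128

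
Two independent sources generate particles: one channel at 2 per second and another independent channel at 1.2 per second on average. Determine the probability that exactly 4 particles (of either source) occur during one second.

0.1781

Independent Poisson processes superpose: combined rate λ = 2 + 1.2 = 3.2 per second.
So μ = 3.2.
P(N = 4) = e^(−3.2) · 3.2^4/4! ≈ 0.1781.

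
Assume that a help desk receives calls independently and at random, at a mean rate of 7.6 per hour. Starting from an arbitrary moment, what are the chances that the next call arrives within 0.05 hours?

0.3161

Inter-arrival times are exponential with rate λ = 7.6 per hour.
P(T ≤ 0.05) = 1 − e^(−λt) = 1 − e^(−7.6 × 0.05) = 1 − e^(−0.38) ≈ 0.3161.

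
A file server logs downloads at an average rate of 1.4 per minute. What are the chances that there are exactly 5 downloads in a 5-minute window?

0.1277

Over the interval, μ = 1.4 × 5 = 7 (a 5-minute window = 5 minutes).
P(N = 5) = e^(−μ) μ^5/5! = e^(−7) · 7^5/120 ≈ 0.1277.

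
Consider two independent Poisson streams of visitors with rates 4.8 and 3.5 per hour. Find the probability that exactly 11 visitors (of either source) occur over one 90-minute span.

0.1093

Independent Poisson processes superpose: combined rate λ = 4.8 + 3.5 = 8.3 per hour.
Over the interval, μ = 8.3 × 1.5 = 12.45 (a 90-minute span = 1.5 hours).
P(N = 11) = e^(−12.45) · 12.45^11/11! ≈ 0.1093.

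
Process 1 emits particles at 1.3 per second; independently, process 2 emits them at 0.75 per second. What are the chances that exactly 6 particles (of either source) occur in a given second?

0.0133

Independent Poisson processes superpose: combined rate λ = 1.3 + 0.75 = 2.05 per second.
So μ = 2.05.
P(N = 6) = e^(−2.05) · 2.05^6/6! ≈ 0.0133.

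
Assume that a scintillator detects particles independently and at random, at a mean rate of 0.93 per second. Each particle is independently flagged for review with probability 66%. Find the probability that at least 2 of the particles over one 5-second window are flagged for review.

0.8109

Thinning: the particles that are flagged for review themselves form a Poisson process with rate 0.66 × 0.93 = 0.6138 per second.
Over the interval, μ = 0.6138 × 5 = 3.069 (a 5-second window = 5 seconds).
P(N ≥ 2) = 1 − P(N ≤ 1) ≈ 0.8109.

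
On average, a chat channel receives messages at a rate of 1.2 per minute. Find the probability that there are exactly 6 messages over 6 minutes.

Over the interval, μ = 1.2 × 6 = 7.2 (6 minutes).
P(N = 6) = e^(−μ) μ^6/6! = e^(−7.2) · 7.2^6/720 ≈ 0.1445.

0.1445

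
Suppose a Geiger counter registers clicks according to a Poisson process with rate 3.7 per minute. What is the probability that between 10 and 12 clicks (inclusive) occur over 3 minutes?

0.3479

Over the interval, μ = 3.7 × 3 = 11.1 (3 minutes).
P(10 ≤ N ≤ 12) = Σ_{j=10}^{12} e^(−11.1) · 11.1^j/j! ≈ 0.3479.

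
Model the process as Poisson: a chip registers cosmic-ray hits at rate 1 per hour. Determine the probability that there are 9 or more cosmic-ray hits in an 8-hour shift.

0.4075

Over the interval, μ = 1 × 8 = 8 (an 8-hour shift = 8 hours).
P(N ≥ 9) = 1 − P(N ≤ 8) = 1 − Σ_{j=0}^{8} e^(−μ) μ^j/j! ≈ 0.4075.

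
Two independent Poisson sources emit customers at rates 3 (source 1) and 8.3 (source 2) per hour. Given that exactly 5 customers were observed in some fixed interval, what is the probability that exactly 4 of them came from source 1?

0.0182

Given the total, each event is independently from source 1 with probability p = λ_1/(λ_1+λ_2) = 3/11.3 ≈ 0.2655.
So K ~ Binomial(5, 3/11.3): P(K = 4) = C(5,4) · (3/11.3)^4 · (8.3/11.3)^1 ≈ 0.0182.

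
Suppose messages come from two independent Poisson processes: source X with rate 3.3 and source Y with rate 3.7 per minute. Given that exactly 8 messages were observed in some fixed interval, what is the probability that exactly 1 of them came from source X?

Given the total, each event is independently from source X with probability p = λ_X/(λ_X+λ_Y) = 3.3/7 ≈ 0.4714.
So K ~ Binomial(8, 3.3/7): P(K = 1) = C(8,1) · (3.3/7)^1 · (3.7/7)^7 ≈ 0.0435.

0.0435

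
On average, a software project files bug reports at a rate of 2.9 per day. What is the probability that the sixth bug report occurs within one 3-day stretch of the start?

0.8648

Over the interval, μ = 2.9 × 3 = 8.7 (a 3-day stretch = 3 days).
The sixth arrival falls in the interval iff at least 6 events occur there: P(S_6 ≤ t) = P(N ≥ 6) = 1 − P(N ≤ 5) ≈ 0.8648.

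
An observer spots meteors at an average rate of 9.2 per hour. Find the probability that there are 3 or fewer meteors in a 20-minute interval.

Over the interval, μ = 9.2 × 1/3 ≈ 3.06667 (a 20-minute interval = 1/3 hours).
P(N ≤ 3) = Σ_{j=0}^{3} e^(−μ) μ^j/j! ≈ 0.6323.

0.6323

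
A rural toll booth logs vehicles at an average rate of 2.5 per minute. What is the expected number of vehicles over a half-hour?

E[N] = λt = 2.5 × 30 = 75 (a half-hour = 30 minutes).

75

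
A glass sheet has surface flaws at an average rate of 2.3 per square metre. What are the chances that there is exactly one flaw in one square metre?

With mean μ = 2.3 per square metre,
P(N = 1) = e^(−μ) μ^1/1! = e^(−2.3) · 2.3^1/1 ≈ 0.2306.

0.2306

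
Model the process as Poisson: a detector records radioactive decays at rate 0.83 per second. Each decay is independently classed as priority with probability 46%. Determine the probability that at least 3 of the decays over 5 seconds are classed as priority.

0.2987

Thinning: the decays that are classed as priority themselves form a Poisson process with rate 0.46 × 0.83 = 0.3818 per second.
Over the interval, μ = 0.3818 × 5 = 1.909 (5 seconds).
P(N ≥ 3) = 1 − P(N ≤ 2) ≈ 0.2987.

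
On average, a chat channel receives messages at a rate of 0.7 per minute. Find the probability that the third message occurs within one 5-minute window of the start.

Over the interval, μ = 0.7 × 5 = 3.5 (a 5-minute window = 5 minutes).
The third arrival falls in the interval iff at least 3 events occur there: P(S_3 ≤ t) = P(N ≥ 3) = 1 − P(N ≤ 2) ≈ 0.6792.

0.6792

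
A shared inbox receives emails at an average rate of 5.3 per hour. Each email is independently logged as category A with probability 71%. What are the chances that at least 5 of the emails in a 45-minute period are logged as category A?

Thinning: the emails that are logged as category A themselves form a Poisson process with rate 0.71 × 5.3 = 3.763 per hour.
Over the interval, μ = 3.763 × 0.75 = 2.82225 (a 45-minute period = 0.75 hours).
P(N ≥ 5) = 1 − P(N ≤ 4) ≈ 0.1558.

0.1558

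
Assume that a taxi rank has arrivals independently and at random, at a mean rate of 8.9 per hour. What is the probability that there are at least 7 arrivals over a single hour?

0.7840

With mean μ = 8.9 per hour,
P(N ≥ 7) = 1 − P(N ≤ 6) = 1 − Σ_{j=0}^{6} e^(−μ) μ^j/j! ≈ 0.7840.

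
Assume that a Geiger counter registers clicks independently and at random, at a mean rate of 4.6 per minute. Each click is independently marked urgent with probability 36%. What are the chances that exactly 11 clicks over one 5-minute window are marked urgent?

0.0797

Thinning: the clicks that are marked urgent themselves form a Poisson process with rate 0.36 × 4.6 = 1.656 per minute.
Over the interval, μ = 1.656 × 5 = 8.28 (a 5-minute window = 5 minutes).
P(N = 11) = e^(−8.28) · 8.28^11/11! ≈ 0.0797.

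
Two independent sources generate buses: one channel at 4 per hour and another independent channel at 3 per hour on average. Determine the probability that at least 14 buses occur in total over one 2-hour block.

Independent Poisson processes superpose: combined rate λ = 4 + 3 = 7 per hour.
Over the interval, μ = 7 × 2 = 14 (a 2-hour block = 2 hours).
P(N ≥ 14) = 1 − P(N ≤ 13) ≈ 0.5356.

0.5356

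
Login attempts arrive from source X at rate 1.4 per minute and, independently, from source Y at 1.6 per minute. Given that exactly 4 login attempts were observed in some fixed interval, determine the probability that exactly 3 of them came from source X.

Given the total, each event is independently from source X with probability p = λ_X/(λ_X+λ_Y) = 1.4/3 ≈ 0.4667.
So K ~ Binomial(4, 1.4/3): P(K = 3) = C(4,3) · (1.4/3)^3 · (1.6/3)^1 ≈ 0.2168.

0.2168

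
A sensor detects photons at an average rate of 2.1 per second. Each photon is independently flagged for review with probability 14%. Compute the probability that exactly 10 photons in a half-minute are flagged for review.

0.1160

Thinning: the photons that are flagged for review themselves form a Poisson process with rate 0.14 × 2.1 = 0.294 per second.
Over the interval, μ = 0.294 × 30 = 8.82 (a half-minute = 30 seconds).
P(N = 10) = e^(−8.82) · 8.82^10/10! ≈ 0.1160.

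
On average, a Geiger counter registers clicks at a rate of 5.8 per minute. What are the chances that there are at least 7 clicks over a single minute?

With mean μ = 5.8 per minute,
P(N ≥ 7) = 1 − P(N ≤ 6) = 1 − Σ_{j=0}^{6} e^(−μ) μ^j/j! ≈ 0.3616.

0.3616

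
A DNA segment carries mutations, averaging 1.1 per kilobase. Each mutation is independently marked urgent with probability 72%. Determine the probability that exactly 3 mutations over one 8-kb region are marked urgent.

Thinning: the mutations that are marked urgent themselves form a Poisson process with rate 0.72 × 1.1 = 0.792 per kilobase.
Over the interval, μ = 0.792 × 8 = 6.336 (an 8-kb region = 8 kilobases).
P(N = 3) = e^(−6.336) · 6.336^3/3! ≈ 0.0751.

0.0751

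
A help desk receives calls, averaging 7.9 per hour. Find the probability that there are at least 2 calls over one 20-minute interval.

0.7390

Over the interval, μ = 7.9 × 1/3 ≈ 2.63333 (a 20-minute interval = 1/3 hours).
P(N ≥ 2) = 1 − P(N ≤ 1) = 1 − Σ_{j=0}^{1} e^(−μ) μ^j/j! ≈ 0.7390.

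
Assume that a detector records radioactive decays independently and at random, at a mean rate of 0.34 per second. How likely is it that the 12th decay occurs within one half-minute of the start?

Over the interval, μ = 0.34 × 30 = 10.2 (a half-minute = 30 seconds).
The 12th arrival falls in the interval iff at least 12 events occur there: P(S_12 ≤ t) = P(N ≥ 12) = 1 − P(N ≤ 11) ≈ 0.3262.

0.3262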